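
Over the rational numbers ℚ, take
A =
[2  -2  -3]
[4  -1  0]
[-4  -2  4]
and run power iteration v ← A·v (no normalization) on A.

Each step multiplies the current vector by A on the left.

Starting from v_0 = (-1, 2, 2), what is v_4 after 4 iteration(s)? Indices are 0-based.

v_4 = (-2112, -954, 3644)

v_0 = (-1, 2, 2).
v_1 = A·v_0 = (-12, -6, 8).
v_2 = A·v_1 = (-36, -42, 92).
v_3 = A·v_2 = (-264, -102, 596).
v_4 = A·v_3 = (-2112, -954, 3644).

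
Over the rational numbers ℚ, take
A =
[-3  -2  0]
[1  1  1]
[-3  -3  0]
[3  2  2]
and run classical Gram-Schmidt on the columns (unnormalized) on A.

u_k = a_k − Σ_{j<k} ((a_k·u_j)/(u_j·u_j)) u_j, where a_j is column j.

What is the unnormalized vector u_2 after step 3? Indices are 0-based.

Step 1: u_0 = a_0 = (-3, 1, -3, 3).
Step 2: u_1 = a_1 − (11/14)·u_0 = (5/14, 3/14, -9/14, -5/14).
Step 3: u_2 = a_2 − (1/4)·u_0 − (-7/10)·u_1 = (1, 9/10, 3/10, 1).

u_2 = (1, 9/10, 3/10, 1)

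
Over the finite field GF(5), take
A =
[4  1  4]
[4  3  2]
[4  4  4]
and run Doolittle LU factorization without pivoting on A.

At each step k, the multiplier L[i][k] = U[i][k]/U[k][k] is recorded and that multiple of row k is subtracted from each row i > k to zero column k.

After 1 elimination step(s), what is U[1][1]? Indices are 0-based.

U[1][1] = 2

[col 0] pivot 4
  R1 -= 1*R0 → (0, 2, 3)  (L[1][0] := 1)
  R2 -= 1*R0 → (0, 3, 0)  (L[2][0] := 1)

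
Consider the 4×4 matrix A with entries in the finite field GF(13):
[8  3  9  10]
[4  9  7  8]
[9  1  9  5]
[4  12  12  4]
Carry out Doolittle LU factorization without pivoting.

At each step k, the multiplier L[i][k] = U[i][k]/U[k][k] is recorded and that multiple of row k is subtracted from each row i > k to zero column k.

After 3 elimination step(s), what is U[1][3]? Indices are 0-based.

[col 0] pivot 8
  R1 -= 7*R0 → (0, 1, 9, 3)  (L[1][0] := 7)
  R2 -= 6*R0 → (0, 9, 7, 10)  (L[2][0] := 6)
  R3 -= 7*R0 → (0, 4, 1, 12)  (L[3][0] := 7)
[col 1] pivot 1
  R2 -= 9*R1 → (0, 0, 4, 9)  (L[2][1] := 9)
  R3 -= 4*R1 → (0, 0, 4, 0)  (L[3][1] := 4)
[col 2] pivot 4
  R3 -= 1*R2 → (0, 0, 0, 4)  (L[3][2] := 1)

U[1][3] = 3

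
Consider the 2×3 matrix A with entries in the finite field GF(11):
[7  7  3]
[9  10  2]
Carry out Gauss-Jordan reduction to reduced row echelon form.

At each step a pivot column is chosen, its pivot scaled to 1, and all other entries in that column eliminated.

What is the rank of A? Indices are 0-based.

rank = 2

pivot(0,0)=7: scale R0 → (1, 1, 2)
  clear (1,0): R1 −= (9)R0 → (0, 1, 6)
pivot(1,1)=1: scale R1 → (0, 1, 6)
  clear (0,1): R0 −= (1)R1 → (1, 0, 7)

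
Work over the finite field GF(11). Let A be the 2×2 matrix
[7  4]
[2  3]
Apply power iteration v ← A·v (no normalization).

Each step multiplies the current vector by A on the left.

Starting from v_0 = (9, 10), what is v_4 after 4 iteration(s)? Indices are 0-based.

v_0 = (9, 10).
v_1 = A·v_0 = (4, 4).
v_2 = A·v_1 = (0, 9).
v_3 = A·v_2 = (3, 5).
v_4 = A·v_3 = (8, 10).

v_4 = (8, 10)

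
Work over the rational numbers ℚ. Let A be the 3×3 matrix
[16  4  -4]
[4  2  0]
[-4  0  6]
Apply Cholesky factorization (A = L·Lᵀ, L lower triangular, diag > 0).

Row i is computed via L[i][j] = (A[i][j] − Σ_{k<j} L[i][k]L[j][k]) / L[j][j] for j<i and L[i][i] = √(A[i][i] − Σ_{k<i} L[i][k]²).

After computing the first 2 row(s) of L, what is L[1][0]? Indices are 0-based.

L[1][0] = 1

Step 1: L[0][0] = √(16) = 4.
  L[1][0] = (4) / L[0][0] = 1.
Step 2: L[1][1] = √(1) = 1.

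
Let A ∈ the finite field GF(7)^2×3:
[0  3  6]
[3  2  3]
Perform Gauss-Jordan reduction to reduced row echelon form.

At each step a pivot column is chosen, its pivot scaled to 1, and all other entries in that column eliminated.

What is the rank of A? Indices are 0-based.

pivot(0,0): swap R0↔R1
pivot(0,0)=3: scale R0 → (1, 3, 1)
pivot(1,1)=3: scale R1 → (0, 1, 2)
  clear (0,1): R0 −= (3)R1 → (1, 0, 2)

rank = 2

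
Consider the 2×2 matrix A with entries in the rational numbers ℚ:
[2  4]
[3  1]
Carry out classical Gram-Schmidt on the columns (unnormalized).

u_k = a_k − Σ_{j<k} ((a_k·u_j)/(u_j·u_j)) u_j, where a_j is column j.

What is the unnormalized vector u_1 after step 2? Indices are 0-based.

Step 1: u_0 = a_0 = (2, 3).
Step 2: u_1 = a_1 − (11/13)·u_0 = (30/13, -20/13).

u_1 = (30/13, -20/13)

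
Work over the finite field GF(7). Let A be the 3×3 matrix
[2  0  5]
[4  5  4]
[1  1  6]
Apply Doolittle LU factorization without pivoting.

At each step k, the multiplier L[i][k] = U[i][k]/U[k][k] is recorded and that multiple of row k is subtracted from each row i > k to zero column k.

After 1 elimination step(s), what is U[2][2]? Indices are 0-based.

U[2][2] = 0

[col 0] pivot 2
  R1 -= 2*R0 → (0, 5, 1)  (L[1][0] := 2)
  R2 -= 4*R0 → (0, 1, 0)  (L[2][0] := 4)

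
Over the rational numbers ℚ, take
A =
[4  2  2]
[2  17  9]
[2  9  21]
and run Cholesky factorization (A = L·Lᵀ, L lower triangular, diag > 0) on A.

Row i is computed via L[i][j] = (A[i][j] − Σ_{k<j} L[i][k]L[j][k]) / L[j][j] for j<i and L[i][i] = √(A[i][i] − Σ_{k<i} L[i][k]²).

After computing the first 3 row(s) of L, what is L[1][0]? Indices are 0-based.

L[1][0] = 1

Step 1: L[0][0] = √(4) = 2.
  L[1][0] = (2) / L[0][0] = 1.
Step 2: L[1][1] = √(16) = 4.
  L[2][0] = (2) / L[0][0] = 1.
  L[2][1] = (8) / L[1][1] = 2.
Step 3: L[2][2] = √(16) = 4.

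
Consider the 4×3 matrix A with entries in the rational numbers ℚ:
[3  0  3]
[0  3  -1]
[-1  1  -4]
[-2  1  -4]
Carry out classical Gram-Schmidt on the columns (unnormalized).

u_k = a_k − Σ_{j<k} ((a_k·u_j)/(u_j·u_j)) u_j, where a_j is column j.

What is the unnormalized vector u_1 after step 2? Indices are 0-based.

Step 1: u_0 = a_0 = (3, 0, -1, -2).
Step 2: u_1 = a_1 − (-3/14)·u_0 = (9/14, 3, 11/14, 4/7).

u_1 = (9/14, 3, 11/14, 4/7)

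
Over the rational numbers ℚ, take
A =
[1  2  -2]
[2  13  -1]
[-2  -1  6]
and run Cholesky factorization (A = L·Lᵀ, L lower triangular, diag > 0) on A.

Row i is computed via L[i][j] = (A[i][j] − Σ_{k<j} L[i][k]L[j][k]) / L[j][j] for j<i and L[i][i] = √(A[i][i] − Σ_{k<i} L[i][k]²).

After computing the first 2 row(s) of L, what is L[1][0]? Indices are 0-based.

Step 1: L[0][0] = √(1) = 1.
  L[1][0] = (2) / L[0][0] = 2.
Step 2: L[1][1] = √(9) = 3.

L[1][0] = 2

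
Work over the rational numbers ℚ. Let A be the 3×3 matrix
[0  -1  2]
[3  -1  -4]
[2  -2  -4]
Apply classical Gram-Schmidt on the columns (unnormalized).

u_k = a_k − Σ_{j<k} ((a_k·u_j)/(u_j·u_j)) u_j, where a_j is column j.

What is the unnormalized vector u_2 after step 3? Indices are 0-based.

Step 1: u_0 = a_0 = (0, 3, 2).
Step 2: u_1 = a_1 − (-7/13)·u_0 = (-1, 8/13, -12/13).
Step 3: u_2 = a_2 − (-20/13)·u_0 − (-10/29)·u_1 = (48/29, 24/29, -36/29).

u_2 = (48/29, 24/29, -36/29)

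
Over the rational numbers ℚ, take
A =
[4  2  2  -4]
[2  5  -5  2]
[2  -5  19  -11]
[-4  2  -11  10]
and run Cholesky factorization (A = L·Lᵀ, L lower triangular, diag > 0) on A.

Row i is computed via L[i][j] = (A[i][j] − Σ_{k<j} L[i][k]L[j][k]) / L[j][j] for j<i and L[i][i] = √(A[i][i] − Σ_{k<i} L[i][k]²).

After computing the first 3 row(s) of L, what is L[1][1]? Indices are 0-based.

L[1][1] = 2

Step 1: L[0][0] = √(4) = 2.
  L[1][0] = (2) / L[0][0] = 1.
Step 2: L[1][1] = √(4) = 2.
  L[2][0] = (2) / L[0][0] = 1.
  L[2][1] = (-6) / L[1][1] = -3.
Step 3: L[2][2] = √(9) = 3.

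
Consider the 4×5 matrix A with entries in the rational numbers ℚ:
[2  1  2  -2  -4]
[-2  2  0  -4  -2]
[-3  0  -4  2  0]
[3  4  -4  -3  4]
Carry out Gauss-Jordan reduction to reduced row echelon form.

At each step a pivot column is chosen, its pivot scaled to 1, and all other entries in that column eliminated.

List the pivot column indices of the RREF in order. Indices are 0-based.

pivot(0,0)=2: scale R0 → (1, 1/2, 1, -1, -2)
  clear (1,0): R1 −= (-2)R0 → (0, 3, 2, -6, -6)
  clear (2,0): R2 −= (-3)R0 → (0, 3/2, -1, -1, -6)
  clear (3,0): R3 −= (3)R0 → (0, 5/2, -7, 0, 10)
pivot(1,1)=3: scale R1 → (0, 1, 2/3, -2, -2)
  clear (0,1): R0 −= (1/2)R1 → (1, 0, 2/3, 0, -1)
  clear (2,1): R2 −= (3/2)R1 → (0, 0, -2, 2, -3)
  clear (3,1): R3 −= (5/2)R1 → (0, 0, -26/3, 5, 15)
pivot(2,2)=-2: scale R2 → (0, 0, 1, -1, 3/2)
  clear (0,2): R0 −= (2/3)R2 → (1, 0, 0, 2/3, -2)
  clear (1,2): R1 −= (2/3)R2 → (0, 1, 0, -4/3, -3)
  clear (3,2): R3 −= (-26/3)R2 → (0, 0, 0, -11/3, 28)
pivot(3,3)=-11/3: scale R3 → (0, 0, 0, 1, -84/11)
  clear (0,3): R0 −= (2/3)R3 → (1, 0, 0, 0, 34/11)
  clear (1,3): R1 −= (-4/3)R3 → (0, 1, 0, 0, -145/11)
  clear (2,3): R2 −= (-1)R3 → (0, 0, 1, 0, -135/22)

pivot columns: 0, 1, 2, 3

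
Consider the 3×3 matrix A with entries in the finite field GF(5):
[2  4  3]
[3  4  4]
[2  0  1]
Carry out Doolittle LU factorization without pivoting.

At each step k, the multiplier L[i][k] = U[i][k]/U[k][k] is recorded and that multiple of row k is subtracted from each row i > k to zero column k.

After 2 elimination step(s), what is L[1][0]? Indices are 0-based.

L[1][0] = 4

Step 1: pivot at (0,0) is 2.
  row1 ← row1 − (4)·row0  ⇒  L[1][0]=4, U row1=(0, 3, 2)
  row2 ← row2 − (1)·row0  ⇒  L[2][0]=1, U row2=(0, 1, 3)
Step 2: pivot at (1,1) is 3.
  row2 ← row2 − (2)·row1  ⇒  L[2][1]=2, U row2=(0, 0, 4)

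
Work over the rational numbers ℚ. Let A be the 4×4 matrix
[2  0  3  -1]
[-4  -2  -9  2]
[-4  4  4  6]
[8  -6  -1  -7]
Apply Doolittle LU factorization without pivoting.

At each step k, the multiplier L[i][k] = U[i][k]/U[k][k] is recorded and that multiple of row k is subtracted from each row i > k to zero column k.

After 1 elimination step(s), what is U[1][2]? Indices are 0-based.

[col 0] pivot 2
  R1 -= -2*R0 → (0, -2, -3, 0)  (L[1][0] := -2)
  R2 -= -2*R0 → (0, 4, 10, 4)  (L[2][0] := -2)
  R3 -= 4*R0 → (0, -6, -13, -3)  (L[3][0] := 4)

U[1][2] = -3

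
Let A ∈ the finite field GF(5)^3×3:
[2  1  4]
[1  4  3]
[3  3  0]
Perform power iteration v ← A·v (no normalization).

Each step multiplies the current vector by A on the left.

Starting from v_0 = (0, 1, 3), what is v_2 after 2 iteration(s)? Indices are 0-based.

v_2 = (1, 4, 3)

v_0 = (0, 1, 3).
v_1 = A·v_0 = (3, 3, 3).
v_2 = A·v_1 = (1, 4, 3).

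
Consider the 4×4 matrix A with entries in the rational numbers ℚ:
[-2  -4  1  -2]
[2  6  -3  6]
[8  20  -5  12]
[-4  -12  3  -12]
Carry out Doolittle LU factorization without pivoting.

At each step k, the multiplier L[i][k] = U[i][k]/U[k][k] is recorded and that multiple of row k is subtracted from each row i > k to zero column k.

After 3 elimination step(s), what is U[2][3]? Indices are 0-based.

U[2][3] = -4

[col 0] pivot -2
  R1 -= -1*R0 → (0, 2, -2, 4)  (L[1][0] := -1)
  R2 -= -4*R0 → (0, 4, -1, 4)  (L[2][0] := -4)
  R3 -= 2*R0 → (0, -4, 1, -8)  (L[3][0] := 2)
[col 1] pivot 2
  R2 -= 2*R1 → (0, 0, 3, -4)  (L[2][1] := 2)
  R3 -= -2*R1 → (0, 0, -3, 0)  (L[3][1] := -2)
[col 2] pivot 3
  R3 -= -1*R2 → (0, 0, 0, -4)  (L[3][2] := -1)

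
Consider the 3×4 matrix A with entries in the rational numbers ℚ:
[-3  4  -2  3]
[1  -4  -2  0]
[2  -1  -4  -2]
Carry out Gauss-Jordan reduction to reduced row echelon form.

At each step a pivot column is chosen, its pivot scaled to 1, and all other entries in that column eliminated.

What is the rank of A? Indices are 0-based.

step 1: normalize row 0 (÷-3) = (1, -4/3, 2/3, -1)
  row 1: subtract 1×row0 = (0, -8/3, -8/3, 1)
  row 2: subtract 2×row0 = (0, 5/3, -16/3, 0)
step 2: normalize row 1 (÷-8/3) = (0, 1, 1, -3/8)
  row 0: subtract -4/3×row1 = (1, 0, 2, -3/2)
  row 2: subtract 5/3×row1 = (0, 0, -7, 5/8)
step 3: normalize row 2 (÷-7) = (0, 0, 1, -5/56)
  row 0: subtract 2×row2 = (1, 0, 0, -37/28)
  row 1: subtract 1×row2 = (0, 1, 0, -2/7)

rank = 3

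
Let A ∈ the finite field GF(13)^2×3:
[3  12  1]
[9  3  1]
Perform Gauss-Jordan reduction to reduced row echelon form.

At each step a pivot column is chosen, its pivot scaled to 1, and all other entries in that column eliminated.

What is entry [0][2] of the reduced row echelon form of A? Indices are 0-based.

[1] R0 /= 3  ⇒  (1, 4, 9)
     R1 -= 9·R0  ⇒  (0, 6, 11)
[2] R1 /= 6  ⇒  (0, 1, 4)
     R0 -= 4·R1  ⇒  (1, 0, 6)

M[0][2] = 6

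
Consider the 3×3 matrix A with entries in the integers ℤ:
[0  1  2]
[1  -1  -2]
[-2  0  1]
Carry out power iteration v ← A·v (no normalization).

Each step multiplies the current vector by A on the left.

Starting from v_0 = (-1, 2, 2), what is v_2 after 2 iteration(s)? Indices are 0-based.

v_2 = (1, 5, -8)

v_0 = (-1, 2, 2).
v_1 = A·v_0 = (6, -7, 4).
v_2 = A·v_1 = (1, 5, -8).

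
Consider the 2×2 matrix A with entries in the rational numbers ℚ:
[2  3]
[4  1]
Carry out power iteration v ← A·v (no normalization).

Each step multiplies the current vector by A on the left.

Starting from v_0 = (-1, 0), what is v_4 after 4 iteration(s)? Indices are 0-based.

v_4 = (-364, -348)

v_0 = (-1, 0).
v_1 = A·v_0 = (-2, -4).
v_2 = A·v_1 = (-16, -12).
v_3 = A·v_2 = (-68, -76).
v_4 = A·v_3 = (-364, -348).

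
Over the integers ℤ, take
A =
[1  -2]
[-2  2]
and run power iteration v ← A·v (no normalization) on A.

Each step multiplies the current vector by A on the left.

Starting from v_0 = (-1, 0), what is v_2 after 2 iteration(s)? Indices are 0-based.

v_2 = (-5, 6)

v_0 = (-1, 0).
v_1 = A·v_0 = (-1, 2).
v_2 = A·v_1 = (-5, 6).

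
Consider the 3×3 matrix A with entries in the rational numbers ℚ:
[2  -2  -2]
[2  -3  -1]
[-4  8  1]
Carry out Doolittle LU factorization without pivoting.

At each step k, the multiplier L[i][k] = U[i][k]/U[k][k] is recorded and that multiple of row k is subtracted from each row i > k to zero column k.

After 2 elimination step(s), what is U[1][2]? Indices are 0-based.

[col 0] pivot 2
  R1 -= 1*R0 → (0, -1, 1)  (L[1][0] := 1)
  R2 -= -2*R0 → (0, 4, -3)  (L[2][0] := -2)
[col 1] pivot -1
  R2 -= -4*R1 → (0, 0, 1)  (L[2][1] := -4)

U[1][2] = 1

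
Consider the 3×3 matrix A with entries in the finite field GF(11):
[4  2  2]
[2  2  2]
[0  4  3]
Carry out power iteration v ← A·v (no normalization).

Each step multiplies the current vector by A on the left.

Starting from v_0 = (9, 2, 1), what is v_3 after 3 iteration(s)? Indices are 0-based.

v_0 = (9, 2, 1).
v_1 = A·v_0 = (9, 2, 0).
v_2 = A·v_1 = (7, 0, 8).
v_3 = A·v_2 = (0, 8, 2).

v_3 = (0, 8, 2)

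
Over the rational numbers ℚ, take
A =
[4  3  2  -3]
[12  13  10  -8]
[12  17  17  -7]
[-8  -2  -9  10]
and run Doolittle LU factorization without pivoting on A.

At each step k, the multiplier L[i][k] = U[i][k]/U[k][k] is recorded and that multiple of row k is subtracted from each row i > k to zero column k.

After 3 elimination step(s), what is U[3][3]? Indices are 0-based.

k=0: U[0][0]=4
  eliminate (1,0): mult=3, new row 1: (0, 4, 4, 1); set L[1][0]=3
  eliminate (2,0): mult=3, new row 2: (0, 8, 11, 2); set L[2][0]=3
  eliminate (3,0): mult=-2, new row 3: (0, 4, -5, 4); set L[3][0]=-2
k=1: U[1][1]=4
  eliminate (2,1): mult=2, new row 2: (0, 0, 3, 0); set L[2][1]=2
  eliminate (3,1): mult=1, new row 3: (0, 0, -9, 3); set L[3][1]=1
k=2: U[2][2]=3
  eliminate (3,2): mult=-3, new row 3: (0, 0, 0, 3); set L[3][2]=-3

U[3][3] = 3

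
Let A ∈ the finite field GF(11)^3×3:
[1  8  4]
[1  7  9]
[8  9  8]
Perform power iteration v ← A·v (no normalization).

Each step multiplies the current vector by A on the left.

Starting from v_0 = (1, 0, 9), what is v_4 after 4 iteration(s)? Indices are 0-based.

v_4 = (4, 6, 6)

v_0 = (1, 0, 9).
v_1 = A·v_0 = (4, 5, 3).
v_2 = A·v_1 = (1, 0, 2).
v_3 = A·v_2 = (9, 8, 2).
v_4 = A·v_3 = (4, 6, 6).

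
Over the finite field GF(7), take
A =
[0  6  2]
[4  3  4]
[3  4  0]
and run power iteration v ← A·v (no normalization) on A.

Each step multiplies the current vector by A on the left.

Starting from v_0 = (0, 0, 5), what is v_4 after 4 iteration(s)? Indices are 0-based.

v_4 = (6, 5, 4)

v_0 = (0, 0, 5).
v_1 = A·v_0 = (3, 6, 0).
v_2 = A·v_1 = (1, 2, 5).
v_3 = A·v_2 = (1, 2, 4).
v_4 = A·v_3 = (6, 5, 4).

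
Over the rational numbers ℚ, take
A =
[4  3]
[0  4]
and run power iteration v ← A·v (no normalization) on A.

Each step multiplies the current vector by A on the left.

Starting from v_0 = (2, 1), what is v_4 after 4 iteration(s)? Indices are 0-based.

v_4 = (1280, 256)

v_0 = (2, 1).
v_1 = A·v_0 = (11, 4).
v_2 = A·v_1 = (56, 16).
v_3 = A·v_2 = (272, 64).
v_4 = A·v_3 = (1280, 256).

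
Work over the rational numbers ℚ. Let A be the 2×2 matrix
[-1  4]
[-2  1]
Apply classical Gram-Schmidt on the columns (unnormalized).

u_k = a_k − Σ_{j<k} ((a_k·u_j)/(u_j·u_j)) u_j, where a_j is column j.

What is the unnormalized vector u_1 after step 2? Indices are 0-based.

u_1 = (14/5, -7/5)

Step 1: u_0 = a_0 = (-1, -2).
Step 2: u_1 = a_1 − (-6/5)·u_0 = (14/5, -7/5).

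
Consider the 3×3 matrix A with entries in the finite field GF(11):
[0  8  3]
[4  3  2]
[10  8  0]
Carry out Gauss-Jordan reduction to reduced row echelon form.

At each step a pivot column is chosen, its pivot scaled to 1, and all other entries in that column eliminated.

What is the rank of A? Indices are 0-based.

rank = 3

pivot(0,0): swap R0↔R1
pivot(0,0)=4: scale R0 → (1, 9, 6)
  clear (2,0): R2 −= (10)R0 → (0, 6, 6)
pivot(1,1)=8: scale R1 → (0, 1, 10)
  clear (0,1): R0 −= (9)R1 → (1, 0, 4)
  clear (2,1): R2 −= (6)R1 → (0, 0, 1)
pivot(2,2)=1: scale R2 → (0, 0, 1)
  clear (0,2): R0 −= (4)R2 → (1, 0, 0)
  clear (1,2): R1 −= (10)R2 → (0, 1, 0)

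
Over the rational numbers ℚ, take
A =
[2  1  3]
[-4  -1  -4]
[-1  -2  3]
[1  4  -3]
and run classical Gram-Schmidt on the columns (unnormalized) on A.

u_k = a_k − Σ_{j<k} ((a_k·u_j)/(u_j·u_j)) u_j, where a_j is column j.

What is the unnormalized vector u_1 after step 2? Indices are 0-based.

Step 1: u_0 = a_0 = (2, -4, -1, 1).
Step 2: u_1 = a_1 − (6/11)·u_0 = (-1/11, 13/11, -16/11, 38/11).

u_1 = (-1/11, 13/11, -16/11, 38/11)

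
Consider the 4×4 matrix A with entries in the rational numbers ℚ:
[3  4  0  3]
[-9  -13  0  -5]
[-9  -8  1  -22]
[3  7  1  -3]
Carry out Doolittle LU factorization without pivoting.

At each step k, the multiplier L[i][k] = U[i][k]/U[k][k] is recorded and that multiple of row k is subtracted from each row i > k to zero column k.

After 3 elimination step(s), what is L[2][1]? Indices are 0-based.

L[2][1] = -4

[col 0] pivot 3
  R1 -= -3*R0 → (0, -1, 0, 4)  (L[1][0] := -3)
  R2 -= -3*R0 → (0, 4, 1, -13)  (L[2][0] := -3)
  R3 -= 1*R0 → (0, 3, 1, -6)  (L[3][0] := 1)
[col 1] pivot -1
  R2 -= -4*R1 → (0, 0, 1, 3)  (L[2][1] := -4)
  R3 -= -3*R1 → (0, 0, 1, 6)  (L[3][1] := -3)
[col 2] pivot 1
  R3 -= 1*R2 → (0, 0, 0, 3)  (L[3][2] := 1)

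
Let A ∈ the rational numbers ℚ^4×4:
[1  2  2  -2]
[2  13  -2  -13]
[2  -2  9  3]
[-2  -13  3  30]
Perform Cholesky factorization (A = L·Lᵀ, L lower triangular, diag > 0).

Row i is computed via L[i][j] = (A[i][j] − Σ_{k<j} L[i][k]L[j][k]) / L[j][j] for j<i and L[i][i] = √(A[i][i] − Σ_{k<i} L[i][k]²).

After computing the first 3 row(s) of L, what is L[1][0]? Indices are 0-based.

Step 1: L[0][0] = √(1) = 1.
  L[1][0] = (2) / L[0][0] = 2.
Step 2: L[1][1] = √(9) = 3.
  L[2][0] = (2) / L[0][0] = 2.
  L[2][1] = (-6) / L[1][1] = -2.
Step 3: L[2][2] = √(1) = 1.

L[1][0] = 2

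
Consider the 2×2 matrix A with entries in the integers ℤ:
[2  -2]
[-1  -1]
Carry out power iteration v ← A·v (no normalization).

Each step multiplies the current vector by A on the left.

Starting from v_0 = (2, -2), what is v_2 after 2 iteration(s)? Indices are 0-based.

v_0 = (2, -2).
v_1 = A·v_0 = (8, 0).
v_2 = A·v_1 = (16, -8).

v_2 = (16, -8)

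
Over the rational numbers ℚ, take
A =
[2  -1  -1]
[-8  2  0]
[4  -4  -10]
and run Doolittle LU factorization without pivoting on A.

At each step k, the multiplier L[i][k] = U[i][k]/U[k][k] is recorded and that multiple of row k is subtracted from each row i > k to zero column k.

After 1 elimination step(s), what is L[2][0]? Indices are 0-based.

Step 1: pivot at (0,0) is 2.
  row1 ← row1 − (-4)·row0  ⇒  L[1][0]=-4, U row1=(0, -2, -4)
  row2 ← row2 − (2)·row0  ⇒  L[2][0]=2, U row2=(0, -2, -8)

L[2][0] = 2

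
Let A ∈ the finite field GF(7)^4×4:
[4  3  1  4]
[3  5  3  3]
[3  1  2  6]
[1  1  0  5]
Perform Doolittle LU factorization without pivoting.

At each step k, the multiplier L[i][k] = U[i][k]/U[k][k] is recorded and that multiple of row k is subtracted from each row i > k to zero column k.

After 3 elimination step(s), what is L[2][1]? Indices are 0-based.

L[2][1] = 4

k=0: U[0][0]=4
  eliminate (1,0): mult=6, new row 1: (0, 1, 4, 0); set L[1][0]=6
  eliminate (2,0): mult=6, new row 2: (0, 4, 3, 3); set L[2][0]=6
  eliminate (3,0): mult=2, new row 3: (0, 2, 5, 4); set L[3][0]=2
k=1: U[1][1]=1
  eliminate (2,1): mult=4, new row 2: (0, 0, 1, 3); set L[2][1]=4
  eliminate (3,1): mult=2, new row 3: (0, 0, 4, 4); set L[3][1]=2
k=2: U[2][2]=1
  eliminate (3,2): mult=4, new row 3: (0, 0, 0, 6); set L[3][2]=4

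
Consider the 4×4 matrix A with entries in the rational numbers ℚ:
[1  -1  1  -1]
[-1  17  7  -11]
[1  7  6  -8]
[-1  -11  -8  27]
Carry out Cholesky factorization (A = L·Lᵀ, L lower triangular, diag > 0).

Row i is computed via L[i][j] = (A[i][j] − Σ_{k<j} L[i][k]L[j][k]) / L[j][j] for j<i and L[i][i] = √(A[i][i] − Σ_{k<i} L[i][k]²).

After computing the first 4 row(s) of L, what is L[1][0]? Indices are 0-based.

Step 1: L[0][0] = √(1) = 1.
  L[1][0] = (-1) / L[0][0] = -1.
Step 2: L[1][1] = √(16) = 4.
  L[2][0] = (1) / L[0][0] = 1.
  L[2][1] = (8) / L[1][1] = 2.
Step 3: L[2][2] = √(1) = 1.
  L[3][0] = (-1) / L[0][0] = -1.
  L[3][1] = (-12) / L[1][1] = -3.
  L[3][2] = (-1) / L[2][2] = -1.
Step 4: L[3][3] = √(16) = 4.

L[1][0] = -1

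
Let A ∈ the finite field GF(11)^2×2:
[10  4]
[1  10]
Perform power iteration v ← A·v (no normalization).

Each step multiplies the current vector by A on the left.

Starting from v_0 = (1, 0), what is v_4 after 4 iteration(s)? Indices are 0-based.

v_4 = (8, 2)

v_0 = (1, 0).
v_1 = A·v_0 = (10, 1).
v_2 = A·v_1 = (5, 9).
v_3 = A·v_2 = (9, 7).
v_4 = A·v_3 = (8, 2).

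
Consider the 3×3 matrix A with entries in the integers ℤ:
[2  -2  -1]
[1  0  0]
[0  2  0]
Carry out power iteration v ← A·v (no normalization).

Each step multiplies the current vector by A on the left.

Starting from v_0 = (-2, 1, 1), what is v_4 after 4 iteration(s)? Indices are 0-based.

v_0 = (-2, 1, 1).
v_1 = A·v_0 = (-7, -2, 2).
v_2 = A·v_1 = (-12, -7, -4).
v_3 = A·v_2 = (-6, -12, -14).
v_4 = A·v_3 = (26, -6, -24).

v_4 = (26, -6, -24)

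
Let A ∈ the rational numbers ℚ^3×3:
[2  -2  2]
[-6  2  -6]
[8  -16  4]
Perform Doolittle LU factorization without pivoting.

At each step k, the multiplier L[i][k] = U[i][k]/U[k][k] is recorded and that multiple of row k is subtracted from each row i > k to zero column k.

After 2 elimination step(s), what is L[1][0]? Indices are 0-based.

L[1][0] = -3

k=0: U[0][0]=2
  eliminate (1,0): mult=-3, new row 1: (0, -4, 0); set L[1][0]=-3
  eliminate (2,0): mult=4, new row 2: (0, -8, -4); set L[2][0]=4
k=1: U[1][1]=-4
  eliminate (2,1): mult=2, new row 2: (0, 0, -4); set L[2][1]=2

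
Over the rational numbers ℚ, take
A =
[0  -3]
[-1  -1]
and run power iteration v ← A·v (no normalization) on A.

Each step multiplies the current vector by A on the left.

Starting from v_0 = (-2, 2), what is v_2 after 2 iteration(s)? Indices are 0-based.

v_0 = (-2, 2).
v_1 = A·v_0 = (-6, 0).
v_2 = A·v_1 = (0, 6).

v_2 = (0, 6)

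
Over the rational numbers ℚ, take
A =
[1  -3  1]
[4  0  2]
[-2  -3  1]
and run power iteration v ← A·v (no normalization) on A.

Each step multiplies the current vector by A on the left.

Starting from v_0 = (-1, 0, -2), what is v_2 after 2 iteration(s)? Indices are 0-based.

v_2 = (21, -12, 30)

v_0 = (-1, 0, -2).
v_1 = A·v_0 = (-3, -8, 0).
v_2 = A·v_1 = (21, -12, 30).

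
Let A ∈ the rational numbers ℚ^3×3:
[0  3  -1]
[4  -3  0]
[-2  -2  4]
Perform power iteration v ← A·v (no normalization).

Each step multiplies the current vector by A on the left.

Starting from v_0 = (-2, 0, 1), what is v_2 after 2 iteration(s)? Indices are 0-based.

v_2 = (-32, 20, 50)

v_0 = (-2, 0, 1).
v_1 = A·v_0 = (-1, -8, 8).
v_2 = A·v_1 = (-32, 20, 50).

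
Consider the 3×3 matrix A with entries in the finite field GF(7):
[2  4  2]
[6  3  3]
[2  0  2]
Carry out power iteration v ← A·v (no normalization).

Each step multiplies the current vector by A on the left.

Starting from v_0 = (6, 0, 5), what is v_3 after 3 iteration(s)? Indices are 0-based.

v_0 = (6, 0, 5).
v_1 = A·v_0 = (1, 2, 1).
v_2 = A·v_1 = (5, 1, 4).
v_3 = A·v_2 = (1, 3, 4).

v_3 = (1, 3, 4)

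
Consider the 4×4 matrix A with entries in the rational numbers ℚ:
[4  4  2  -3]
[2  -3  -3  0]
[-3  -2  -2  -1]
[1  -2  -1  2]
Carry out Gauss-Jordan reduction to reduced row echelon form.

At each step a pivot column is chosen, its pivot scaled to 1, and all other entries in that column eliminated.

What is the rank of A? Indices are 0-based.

rank = 4

pivot(0,0)=4: scale R0 → (1, 1, 1/2, -3/4)
  clear (1,0): R1 −= (2)R0 → (0, -5, -4, 3/2)
  clear (2,0): R2 −= (-3)R0 → (0, 1, -1/2, -13/4)
  clear (3,0): R3 −= (1)R0 → (0, -3, -3/2, 11/4)
pivot(1,1)=-5: scale R1 → (0, 1, 4/5, -3/10)
  clear (0,1): R0 −= (1)R1 → (1, 0, -3/10, -9/20)
  clear (2,1): R2 −= (1)R1 → (0, 0, -13/10, -59/20)
  clear (3,1): R3 −= (-3)R1 → (0, 0, 9/10, 37/20)
pivot(2,2)=-13/10: scale R2 → (0, 0, 1, 59/26)
  clear (0,2): R0 −= (-3/10)R2 → (1, 0, 0, 3/13)
  clear (1,2): R1 −= (4/5)R2 → (0, 1, 0, -55/26)
  clear (3,2): R3 −= (9/10)R2 → (0, 0, 0, -5/26)
pivot(3,3)=-5/26: scale R3 → (0, 0, 0, 1)
  clear (0,3): R0 −= (3/13)R3 → (1, 0, 0, 0)
  clear (1,3): R1 −= (-55/26)R3 → (0, 1, 0, 0)
  clear (2,3): R2 −= (59/26)R3 → (0, 0, 1, 0)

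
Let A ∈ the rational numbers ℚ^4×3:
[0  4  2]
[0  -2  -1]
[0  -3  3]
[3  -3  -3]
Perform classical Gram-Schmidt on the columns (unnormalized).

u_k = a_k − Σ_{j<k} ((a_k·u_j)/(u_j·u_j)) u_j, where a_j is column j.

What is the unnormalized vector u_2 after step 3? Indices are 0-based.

Step 1: u_0 = a_0 = (0, 0, 0, 3).
Step 2: u_1 = a_1 − (-1)·u_0 = (4, -2, -3, 0).
Step 3: u_2 = a_2 − (-1)·u_0 − (1/29)·u_1 = (54/29, -27/29, 90/29, 0).

u_2 = (54/29, -27/29, 90/29, 0)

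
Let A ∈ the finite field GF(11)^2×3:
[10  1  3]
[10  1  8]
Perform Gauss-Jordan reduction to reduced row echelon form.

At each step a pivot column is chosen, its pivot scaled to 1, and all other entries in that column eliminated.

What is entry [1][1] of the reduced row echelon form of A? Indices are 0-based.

M[1][1] = 0

step 1: normalize row 0 (÷10) = (1, 10, 8)
  row 1: subtract 10×row0 = (0, 0, 5)
skip col 1 (zero from row 1)
step 2: normalize row 1 (÷5) = (0, 0, 1)
  row 0: subtract 8×row1 = (1, 10, 0)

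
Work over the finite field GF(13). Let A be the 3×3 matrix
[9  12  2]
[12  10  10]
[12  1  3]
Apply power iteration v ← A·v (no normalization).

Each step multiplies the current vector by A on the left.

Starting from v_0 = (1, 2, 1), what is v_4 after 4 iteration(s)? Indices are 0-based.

v_4 = (12, 1, 7)

v_0 = (1, 2, 1).
v_1 = A·v_0 = (9, 3, 4).
v_2 = A·v_1 = (8, 9, 6).
v_3 = A·v_2 = (10, 12, 6).
v_4 = A·v_3 = (12, 1, 7).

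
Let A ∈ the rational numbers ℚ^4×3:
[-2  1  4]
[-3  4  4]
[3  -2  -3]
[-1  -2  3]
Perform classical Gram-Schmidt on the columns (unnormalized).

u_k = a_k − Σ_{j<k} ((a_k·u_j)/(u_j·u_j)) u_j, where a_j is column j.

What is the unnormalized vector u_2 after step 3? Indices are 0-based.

Step 1: u_0 = a_0 = (-2, -3, 3, -1).
Step 2: u_1 = a_1 − (-18/23)·u_0 = (-13/23, 38/23, 8/23, -64/23).
Step 3: u_2 = a_2 − (-32/23)·u_0 − (-116/251)·u_1 = (240/251, 148/251, 335/251, 81/251).

u_2 = (240/251, 148/251, 335/251, 81/251)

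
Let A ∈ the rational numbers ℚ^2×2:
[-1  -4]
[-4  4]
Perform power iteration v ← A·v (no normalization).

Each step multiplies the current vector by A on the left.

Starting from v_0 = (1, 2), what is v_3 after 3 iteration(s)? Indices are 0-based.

v_0 = (1, 2).
v_1 = A·v_0 = (-9, 4).
v_2 = A·v_1 = (-7, 52).
v_3 = A·v_2 = (-201, 236).

v_3 = (-201, 236)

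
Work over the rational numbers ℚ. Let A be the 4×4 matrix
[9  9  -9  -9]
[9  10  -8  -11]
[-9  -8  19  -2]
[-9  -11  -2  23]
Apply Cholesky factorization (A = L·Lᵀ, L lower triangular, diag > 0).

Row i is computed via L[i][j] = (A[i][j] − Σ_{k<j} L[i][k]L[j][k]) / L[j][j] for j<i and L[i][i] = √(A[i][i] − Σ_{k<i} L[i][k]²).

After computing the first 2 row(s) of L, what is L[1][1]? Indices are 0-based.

Step 1: L[0][0] = √(9) = 3.
  L[1][0] = (9) / L[0][0] = 3.
Step 2: L[1][1] = √(1) = 1.

L[1][1] = 1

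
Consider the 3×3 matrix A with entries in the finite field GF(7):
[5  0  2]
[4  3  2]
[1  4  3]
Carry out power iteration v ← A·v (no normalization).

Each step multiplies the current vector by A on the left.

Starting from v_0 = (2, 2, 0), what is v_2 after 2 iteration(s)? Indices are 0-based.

v_0 = (2, 2, 0).
v_1 = A·v_0 = (3, 0, 3).
v_2 = A·v_1 = (0, 4, 5).

v_2 = (0, 4, 5)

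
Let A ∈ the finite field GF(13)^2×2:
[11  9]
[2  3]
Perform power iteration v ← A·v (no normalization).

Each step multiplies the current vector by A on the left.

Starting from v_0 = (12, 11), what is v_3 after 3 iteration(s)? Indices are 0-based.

v_0 = (12, 11).
v_1 = A·v_0 = (10, 5).
v_2 = A·v_1 = (12, 9).
v_3 = A·v_2 = (5, 12).

v_3 = (5, 12)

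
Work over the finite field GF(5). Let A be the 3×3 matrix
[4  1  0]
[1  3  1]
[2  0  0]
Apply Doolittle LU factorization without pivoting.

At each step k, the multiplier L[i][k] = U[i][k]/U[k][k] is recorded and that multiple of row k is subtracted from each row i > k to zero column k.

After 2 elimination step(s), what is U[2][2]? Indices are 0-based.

k=0: U[0][0]=4
  eliminate (1,0): mult=4, new row 1: (0, 4, 1); set L[1][0]=4
  eliminate (2,0): mult=3, new row 2: (0, 2, 0); set L[2][0]=3
k=1: U[1][1]=4
  eliminate (2,1): mult=3, new row 2: (0, 0, 2); set L[2][1]=3

U[2][2] = 2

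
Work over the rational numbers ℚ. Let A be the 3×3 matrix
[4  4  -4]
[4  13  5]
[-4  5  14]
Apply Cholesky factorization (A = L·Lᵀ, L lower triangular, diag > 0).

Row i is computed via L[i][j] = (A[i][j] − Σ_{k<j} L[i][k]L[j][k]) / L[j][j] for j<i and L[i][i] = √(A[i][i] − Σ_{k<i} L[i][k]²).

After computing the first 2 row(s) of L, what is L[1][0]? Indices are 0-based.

Step 1: L[0][0] = √(4) = 2.
  L[1][0] = (4) / L[0][0] = 2.
Step 2: L[1][1] = √(9) = 3.

L[1][0] = 2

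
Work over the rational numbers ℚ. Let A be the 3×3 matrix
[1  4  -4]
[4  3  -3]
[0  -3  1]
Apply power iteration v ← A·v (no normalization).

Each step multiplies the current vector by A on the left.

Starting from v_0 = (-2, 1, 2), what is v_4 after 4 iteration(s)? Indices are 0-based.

v_0 = (-2, 1, 2).
v_1 = A·v_0 = (-6, -11, -1).
v_2 = A·v_1 = (-46, -54, 32).
v_3 = A·v_2 = (-390, -442, 194).
v_4 = A·v_3 = (-2934, -3468, 1520).

v_4 = (-2934, -3468, 1520)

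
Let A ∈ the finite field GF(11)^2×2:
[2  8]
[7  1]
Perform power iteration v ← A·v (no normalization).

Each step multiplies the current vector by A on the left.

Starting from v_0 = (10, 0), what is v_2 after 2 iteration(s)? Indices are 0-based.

v_2 = (6, 1)

v_0 = (10, 0).
v_1 = A·v_0 = (9, 4).
v_2 = A·v_1 = (6, 1).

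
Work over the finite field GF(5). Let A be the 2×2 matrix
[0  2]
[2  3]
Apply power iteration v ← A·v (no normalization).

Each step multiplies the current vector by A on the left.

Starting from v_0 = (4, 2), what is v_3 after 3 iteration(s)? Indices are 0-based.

v_3 = (0, 1)

v_0 = (4, 2).
v_1 = A·v_0 = (4, 4).
v_2 = A·v_1 = (3, 0).
v_3 = A·v_2 = (0, 1).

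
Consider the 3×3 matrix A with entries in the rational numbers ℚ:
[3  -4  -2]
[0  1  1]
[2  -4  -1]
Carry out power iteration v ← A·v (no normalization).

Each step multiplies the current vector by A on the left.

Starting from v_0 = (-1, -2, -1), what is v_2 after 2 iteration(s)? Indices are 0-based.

v_0 = (-1, -2, -1).
v_1 = A·v_0 = (7, -3, 7).
v_2 = A·v_1 = (19, 4, 19).

v_2 = (19, 4, 19)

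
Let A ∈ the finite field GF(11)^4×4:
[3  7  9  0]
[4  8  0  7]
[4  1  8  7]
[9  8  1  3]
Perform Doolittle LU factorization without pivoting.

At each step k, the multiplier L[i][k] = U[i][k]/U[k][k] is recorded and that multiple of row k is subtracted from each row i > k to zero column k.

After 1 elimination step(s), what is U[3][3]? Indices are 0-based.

U[3][3] = 3

Step 1: pivot at (0,0) is 3.
  row1 ← row1 − (5)·row0  ⇒  L[1][0]=5, U row1=(0, 6, 10, 7)
  row2 ← row2 − (5)·row0  ⇒  L[2][0]=5, U row2=(0, 10, 7, 7)
  row3 ← row3 − (3)·row0  ⇒  L[3][0]=3, U row3=(0, 9, 7, 3)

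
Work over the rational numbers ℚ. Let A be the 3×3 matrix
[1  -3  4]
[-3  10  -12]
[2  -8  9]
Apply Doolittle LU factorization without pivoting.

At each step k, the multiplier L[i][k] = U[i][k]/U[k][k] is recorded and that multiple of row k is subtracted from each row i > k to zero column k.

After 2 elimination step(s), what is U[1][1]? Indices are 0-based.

U[1][1] = 1

[col 0] pivot 1
  R1 -= -3*R0 → (0, 1, 0)  (L[1][0] := -3)
  R2 -= 2*R0 → (0, -2, 1)  (L[2][0] := 2)
[col 1] pivot 1
  R2 -= -2*R1 → (0, 0, 1)  (L[2][1] := -2)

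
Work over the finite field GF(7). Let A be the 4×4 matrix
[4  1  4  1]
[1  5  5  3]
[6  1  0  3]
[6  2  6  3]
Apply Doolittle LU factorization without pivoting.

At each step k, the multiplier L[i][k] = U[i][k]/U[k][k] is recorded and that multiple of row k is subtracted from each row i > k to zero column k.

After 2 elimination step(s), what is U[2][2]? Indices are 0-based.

U[2][2] = 4

[col 0] pivot 4
  R1 -= 2*R0 → (0, 3, 4, 1)  (L[1][0] := 2)
  R2 -= 5*R0 → (0, 3, 1, 5)  (L[2][0] := 5)
  R3 -= 5*R0 → (0, 4, 0, 5)  (L[3][0] := 5)
[col 1] pivot 3
  R2 -= 1*R1 → (0, 0, 4, 4)  (L[2][1] := 1)
  R3 -= 6*R1 → (0, 0, 4, 6)  (L[3][1] := 6)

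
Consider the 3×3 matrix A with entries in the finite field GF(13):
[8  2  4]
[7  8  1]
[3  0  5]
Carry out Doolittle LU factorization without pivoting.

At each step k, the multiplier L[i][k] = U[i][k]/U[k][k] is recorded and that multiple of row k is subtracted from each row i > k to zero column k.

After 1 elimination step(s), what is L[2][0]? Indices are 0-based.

L[2][0] = 2

Step 1: pivot at (0,0) is 8.
  row1 ← row1 − (9)·row0  ⇒  L[1][0]=9, U row1=(0, 3, 4)
  row2 ← row2 − (2)·row0  ⇒  L[2][0]=2, U row2=(0, 9, 10)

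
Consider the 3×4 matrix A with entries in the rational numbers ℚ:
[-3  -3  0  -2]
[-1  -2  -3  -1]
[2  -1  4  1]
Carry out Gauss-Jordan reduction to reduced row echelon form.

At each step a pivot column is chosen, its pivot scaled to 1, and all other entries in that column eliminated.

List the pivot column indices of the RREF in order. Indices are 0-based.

step 1: normalize row 0 (÷-3) = (1, 1, 0, 2/3)
  row 1: subtract -1×row0 = (0, -1, -3, -1/3)
  row 2: subtract 2×row0 = (0, -3, 4, -1/3)
step 2: normalize row 1 (÷-1) = (0, 1, 3, 1/3)
  row 0: subtract 1×row1 = (1, 0, -3, 1/3)
  row 2: subtract -3×row1 = (0, 0, 13, 2/3)
step 3: normalize row 2 (÷13) = (0, 0, 1, 2/39)
  row 0: subtract -3×row2 = (1, 0, 0, 19/39)
  row 1: subtract 3×row2 = (0, 1, 0, 7/39)

pivot columns: 0, 1, 2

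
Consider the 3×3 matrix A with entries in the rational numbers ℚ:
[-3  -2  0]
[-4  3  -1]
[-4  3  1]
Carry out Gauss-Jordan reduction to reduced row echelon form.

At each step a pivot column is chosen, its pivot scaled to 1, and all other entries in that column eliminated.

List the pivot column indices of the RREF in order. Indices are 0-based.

pivot(0,0)=-3: scale R0 → (1, 2/3, 0)
  clear (1,0): R1 −= (-4)R0 → (0, 17/3, -1)
  clear (2,0): R2 −= (-4)R0 → (0, 17/3, 1)
pivot(1,1)=17/3: scale R1 → (0, 1, -3/17)
  clear (0,1): R0 −= (2/3)R1 → (1, 0, 2/17)
  clear (2,1): R2 −= (17/3)R1 → (0, 0, 2)
pivot(2,2)=2: scale R2 → (0, 0, 1)
  clear (0,2): R0 −= (2/17)R2 → (1, 0, 0)
  clear (1,2): R1 −= (-3/17)R2 → (0, 1, 0)

pivot columns: 0, 1, 2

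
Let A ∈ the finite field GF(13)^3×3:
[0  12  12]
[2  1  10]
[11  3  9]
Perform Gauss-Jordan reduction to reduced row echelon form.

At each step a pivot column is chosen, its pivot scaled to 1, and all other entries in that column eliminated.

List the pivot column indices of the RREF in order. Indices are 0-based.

step 1: exchange rows 0,1
step 1: normalize row 0 (÷2) = (1, 7, 5)
  row 2: subtract 11×row0 = (0, 4, 6)
step 2: normalize row 1 (÷12) = (0, 1, 1)
  row 0: subtract 7×row1 = (1, 0, 11)
  row 2: subtract 4×row1 = (0, 0, 2)
step 3: normalize row 2 (÷2) = (0, 0, 1)
  row 0: subtract 11×row2 = (1, 0, 0)
  row 1: subtract 1×row2 = (0, 1, 0)

pivot columns: 0, 1, 2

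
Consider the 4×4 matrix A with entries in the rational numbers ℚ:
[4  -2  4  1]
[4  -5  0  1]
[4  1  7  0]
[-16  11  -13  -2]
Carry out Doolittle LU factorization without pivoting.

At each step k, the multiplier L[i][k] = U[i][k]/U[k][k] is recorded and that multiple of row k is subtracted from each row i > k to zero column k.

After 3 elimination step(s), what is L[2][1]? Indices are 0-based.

Step 1: pivot at (0,0) is 4.
  row1 ← row1 − (1)·row0  ⇒  L[1][0]=1, U row1=(0, -3, -4, 0)
  row2 ← row2 − (1)·row0  ⇒  L[2][0]=1, U row2=(0, 3, 3, -1)
  row3 ← row3 − (-4)·row0  ⇒  L[3][0]=-4, U row3=(0, 3, 3, 2)
Step 2: pivot at (1,1) is -3.
  row2 ← row2 − (-1)·row1  ⇒  L[2][1]=-1, U row2=(0, 0, -1, -1)
  row3 ← row3 − (-1)·row1  ⇒  L[3][1]=-1, U row3=(0, 0, -1, 2)
Step 3: pivot at (2,2) is -1.
  row3 ← row3 − (1)·row2  ⇒  L[3][2]=1, U row3=(0, 0, 0, 3)

L[2][1] = -1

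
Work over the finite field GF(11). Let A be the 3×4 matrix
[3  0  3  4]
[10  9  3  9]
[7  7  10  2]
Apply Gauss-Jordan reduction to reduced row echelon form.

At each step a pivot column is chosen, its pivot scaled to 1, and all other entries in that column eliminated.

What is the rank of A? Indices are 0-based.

[1] R0 /= 3  ⇒  (1, 0, 1, 5)
     R1 -= 10·R0  ⇒  (0, 9, 4, 3)
     R2 -= 7·R0  ⇒  (0, 7, 3, 0)
[2] R1 /= 9  ⇒  (0, 1, 9, 4)
     R2 -= 7·R1  ⇒  (0, 0, 6, 5)
[3] R2 /= 6  ⇒  (0, 0, 1, 10)
     R0 -= 1·R2  ⇒  (1, 0, 0, 6)
     R1 -= 9·R2  ⇒  (0, 1, 0, 2)

rank = 3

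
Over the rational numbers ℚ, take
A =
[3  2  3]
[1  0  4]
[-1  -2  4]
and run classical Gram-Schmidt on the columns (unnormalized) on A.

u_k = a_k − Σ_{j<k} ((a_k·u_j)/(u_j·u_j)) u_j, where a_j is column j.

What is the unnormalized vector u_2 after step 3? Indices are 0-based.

u_2 = (-1/6, 1/3, -1/6)

Step 1: u_0 = a_0 = (3, 1, -1).
Step 2: u_1 = a_1 − (8/11)·u_0 = (-2/11, -8/11, -14/11).
Step 3: u_2 = a_2 − (9/11)·u_0 − (-47/12)·u_1 = (-1/6, 1/3, -1/6).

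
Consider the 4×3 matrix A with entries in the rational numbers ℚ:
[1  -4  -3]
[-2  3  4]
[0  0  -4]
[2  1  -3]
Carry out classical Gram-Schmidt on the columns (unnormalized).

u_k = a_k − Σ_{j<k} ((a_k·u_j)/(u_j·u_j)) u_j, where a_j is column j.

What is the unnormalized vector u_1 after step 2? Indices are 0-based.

u_1 = (-28/9, 11/9, 0, 25/9)

Step 1: u_0 = a_0 = (1, -2, 0, 2).
Step 2: u_1 = a_1 − (-8/9)·u_0 = (-28/9, 11/9, 0, 25/9).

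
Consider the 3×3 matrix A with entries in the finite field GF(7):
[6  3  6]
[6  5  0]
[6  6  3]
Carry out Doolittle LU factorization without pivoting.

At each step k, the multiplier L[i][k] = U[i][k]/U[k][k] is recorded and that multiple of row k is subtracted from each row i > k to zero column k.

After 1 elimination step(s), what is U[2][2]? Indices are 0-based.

U[2][2] = 4

k=0: U[0][0]=6
  eliminate (1,0): mult=1, new row 1: (0, 2, 1); set L[1][0]=1
  eliminate (2,0): mult=1, new row 2: (0, 3, 4); set L[2][0]=1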